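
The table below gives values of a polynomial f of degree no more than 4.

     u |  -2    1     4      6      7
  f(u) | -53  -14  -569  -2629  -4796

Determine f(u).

f(u) = -2u^4 + u^3 - 6u^2 - 6u - 1

Using the Lagrange interpolation formula with nodes -2, 1, 4, 6, 7:
  L_0(u) = (u - 1)(u - 4)(u - 6)(u - 7) / 1296
  L_1(u) = (u + 2)(u - 4)(u - 6)(u - 7) / -270
  L_2(u) = (u + 2)(u - 1)(u - 6)(u - 7) / 108
  L_3(u) = (u + 2)(u - 1)(u - 4)(u - 7) / -80
  L_4(u) = (u + 2)(u - 1)(u - 4)(u - 6) / 162
Then f(u) = -53·L_0(u) - 14·L_1(u) - 569·L_2(u) - 2629·L_3(u) - 4796·L_4(u).
Expanding and collecting terms gives f(u) = -2u^4 + u^3 - 6u^2 - 6u - 1.
Check: f(1) = -14. ✓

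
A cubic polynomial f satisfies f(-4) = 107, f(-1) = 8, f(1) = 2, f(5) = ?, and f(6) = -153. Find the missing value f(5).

-82

The 4 known points determine the degree-3 polynomial uniquely.
Write f(s) = as^3 + bs^2 + cs + d. Substituting each data point gives a linear system:
  -64a + 16b - 4c + d = 107
  -a + b - c + d = 8
  a + b + c + d = 2
  216a + 36b + 6c + d = -153
Solving the system yields a = -1, b = 2, c = -2, d = 3.
So f(s) = -s^3 + 2s^2 - 2s + 3.
Then f(5) = -82.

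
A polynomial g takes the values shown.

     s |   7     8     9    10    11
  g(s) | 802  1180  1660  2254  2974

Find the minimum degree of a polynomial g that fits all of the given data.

Divided differences on the nodes 7, 8, 9, 10, 11:
  order 0: 802  1180  1660  2254  2974
  order 1: 378  480  594  720
  order 2: 51  57  63
  order 3: 2  2
  order 4: 0
The order-3 divided differences are all 2 (nonzero) and every higher order vanishes, so the data lies on a polynomial of degree exactly 3.

3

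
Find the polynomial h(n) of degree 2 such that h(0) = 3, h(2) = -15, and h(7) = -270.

h(n) = -6n^2 + 3n + 3

Using the Lagrange interpolation formula with nodes 0, 2, 7:
  L_0(n) = (n - 2)(n - 7) / 14
  L_1(n) = n(n - 7) / -10
  L_2(n) = n(n - 2) / 35
Then h(n) = 3·L_0(n) - 15·L_1(n) - 270·L_2(n).
Expanding and collecting terms gives h(n) = -6n² + 3n + 3.
Check: h(0) = 3. ✓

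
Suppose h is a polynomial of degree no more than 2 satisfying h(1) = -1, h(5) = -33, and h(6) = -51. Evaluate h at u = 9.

Write h(u) = au^2 + bu + c. Substituting each data point gives a linear system:
  a + b + c = -1
  25a + 5b + c = -33
  36a + 6b + c = -51
Solving the system yields a = -2, b = 4, c = -3.
So h(u) = -2u² + 4u - 3.
Then h(9) = -129.

-129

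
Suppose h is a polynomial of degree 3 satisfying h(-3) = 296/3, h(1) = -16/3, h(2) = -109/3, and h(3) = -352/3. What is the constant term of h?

-1/3

Write h(t) = at^3 + bt^2 + ct + d. Substituting each data point gives a linear system:
  -27a + 9b - 3c + d = 296/3
  a + b + c + d = -16/3
  8a + 4b + 2c + d = -109/3
  27a + 9b + 3c + d = -352/3
Solving the system yields a = -4, b = -1, c = 0, d = -1/3.
So h(t) = -4t³ - t² - 1/3.
The constant term is -1/3.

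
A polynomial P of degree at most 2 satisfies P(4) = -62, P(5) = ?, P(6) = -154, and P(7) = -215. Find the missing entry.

On equispaced nodes a degree-2 polynomial has vanishing third forward difference, so
  - P(4) + 3·P(5) - 3·P(6) + P(7) = 0.
Substituting the known values and solving for P(5):
  3·P(5) = -309
  P(5) = -103.

-103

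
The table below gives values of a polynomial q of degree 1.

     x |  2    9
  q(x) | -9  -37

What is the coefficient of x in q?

-4

Write q(x) = ax + b. Substituting each data point gives a linear system:
  2a + b = -9
  9a + b = -37
Solving the system yields a = -4, b = -1.
So q(x) = -4x - 1.
The leading coefficient is -4.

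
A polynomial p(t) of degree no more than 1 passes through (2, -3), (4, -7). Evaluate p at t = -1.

Using the Lagrange interpolation formula with nodes 2, 4:
  L_0(t) = (t - 4) / -2
  L_1(t) = (t - 2) / 2
Then p(t) = -3·L_0(t) - 7·L_1(t).
Expanding and collecting terms gives p(t) = -2t + 1.
Evaluating at t = -1: p(-1) = 3.

3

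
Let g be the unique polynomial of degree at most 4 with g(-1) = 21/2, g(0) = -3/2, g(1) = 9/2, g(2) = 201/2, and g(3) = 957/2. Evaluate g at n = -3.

Forward differences of the values at n = -1, 0, 1, 2, 3:
  g  : 21/2  -3/2  9/2  201/2  957/2
  Δ  : -12  6  96  378
  Δ^2: 18  90  282
  Δ^3: 72  192
  Δ^4: 120
The fourth differences are constant, confirming degree 4.
Interpolating (Newton forward form) and evaluating at n = -3 gives g(-3) = 801/2.

801/2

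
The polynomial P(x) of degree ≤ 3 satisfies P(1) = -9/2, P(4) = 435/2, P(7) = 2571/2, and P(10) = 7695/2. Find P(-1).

Write P(x) = ax^3 + bx^2 + cx + d. Substituting each data point gives a linear system:
  a + b + c + d = -9/2
  64a + 16b + 4c + d = 435/2
  343a + 49b + 7c + d = 2571/2
  1000a + 100b + 10c + d = 7695/2
Solving the system yields a = 4, b = -1, c = -5, d = -5/2.
So P(x) = 4x³ - x² - 5x - 5/2.
Then P(-1) = -5/2.

-5/2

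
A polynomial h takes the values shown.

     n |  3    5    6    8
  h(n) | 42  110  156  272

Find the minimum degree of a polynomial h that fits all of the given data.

2

Divided differences on the nodes 3, 5, 6, 8:
  order 0: 42  110  156  272
  order 1: 34  46  58
  order 2: 4  4
  order 3: 0
The order-2 divided differences are all 4 (nonzero) and every higher order vanishes, so the data lies on a polynomial of degree exactly 2.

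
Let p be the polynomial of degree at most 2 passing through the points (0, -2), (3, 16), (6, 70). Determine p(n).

p(n) = 2n^2 - 2

Write p(n) = an^2 + bn + c. Substituting each data point gives a linear system:
  c = -2
  9a + 3b + c = 16
  36a + 6b + c = 70
Solving the system yields a = 2, b = 0, c = -2.
So p(n) = 2n^2 - 2.
Check: p(6) = 70. ✓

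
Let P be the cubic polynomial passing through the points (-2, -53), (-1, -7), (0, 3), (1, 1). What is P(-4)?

Using the Lagrange interpolation formula with nodes -2, -1, 0, 1:
  L_0(u) = (u + 1)u(u - 1) / -6
  L_1(u) = (u + 2)u(u - 1) / 2
  L_2(u) = (u + 2)(u + 1)(u - 1) / -2
  L_3(u) = (u + 2)(u + 1)u / 6
Then P(u) = -53·L_0(u) - 7·L_1(u) + 3·L_2(u) + 1·L_3(u).
Expanding and collecting terms gives P(u) = 4u^3 - 6u^2 + 3.
Evaluating at u = -4: P(-4) = -349.

-349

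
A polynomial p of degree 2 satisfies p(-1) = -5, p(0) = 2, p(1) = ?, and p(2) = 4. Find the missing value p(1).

The 3 known points determine the degree-2 polynomial uniquely.
Write p(t) = at^2 + bt + c. Substituting each data point gives a linear system:
  a - b + c = -5
  c = 2
  4a + 2b + c = 4
Solving the system yields a = -2, b = 5, c = 2.
So p(t) = -2t^2 + 5t + 2.
Then p(1) = 5.

5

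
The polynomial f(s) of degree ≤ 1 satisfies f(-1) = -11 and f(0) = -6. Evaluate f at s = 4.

Using the Lagrange interpolation formula with nodes -1, 0:
  L_0(s) = s / -1
  L_1(s) = (s + 1) / 1
Then f(s) = -11·L_0(s) - 6·L_1(s).
Expanding and collecting terms gives f(s) = 5s - 6.
Evaluating at s = 4: f(4) = 14.

14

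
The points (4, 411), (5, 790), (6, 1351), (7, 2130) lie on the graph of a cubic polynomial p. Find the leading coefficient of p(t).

Write p(t) = at^3 + bt^2 + ct + d. Substituting each data point gives a linear system:
  64a + 16b + 4c + d = 411
  125a + 25b + 5c + d = 790
  216a + 36b + 6c + d = 1351
  343a + 49b + 7c + d = 2130
Solving the system yields a = 6, b = 1, c = 4, d = -5.
So p(t) = 6t^3 + t^2 + 4t - 5.
The leading coefficient is 6.

6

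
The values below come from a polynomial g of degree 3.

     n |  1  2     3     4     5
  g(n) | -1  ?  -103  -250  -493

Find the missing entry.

On equispaced nodes a degree-3 polynomial has vanishing fourth forward difference, so
  g(1) - 4·g(2) + 6·g(3) - 4·g(4) + g(5) = 0.
Substituting the known values and solving for g(2):
  -4·g(2) = 112
  g(2) = -28.

-28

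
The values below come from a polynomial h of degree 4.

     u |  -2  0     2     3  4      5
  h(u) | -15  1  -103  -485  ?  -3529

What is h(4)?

-1479

The 5 known points determine the degree-4 polynomial uniquely.
Write h(u) = au^4 + bu^3 + cu^2 + du + e. Substituting each data point gives a linear system:
  16a - 8b + 4c - 2d + e = -15
  e = 1
  16a + 8b + 4c + 2d + e = -103
  81a + 27b + 9c + 3d + e = -485
  625a + 125b + 25c + 5d + e = -3529
Solving the system yields a = -5, b = -4, c = 5, d = -6, e = 1.
So h(u) = -5u^4 - 4u^3 + 5u^2 - 6u + 1.
Then h(4) = -1479.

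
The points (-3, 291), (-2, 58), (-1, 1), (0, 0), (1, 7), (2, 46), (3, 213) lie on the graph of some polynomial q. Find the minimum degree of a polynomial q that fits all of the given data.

Forward differences of the values at n = -3, -2, -1, 0, 1, 2, 3:
  q  : 291  58  1  0  7  46  213
  Δ  : -233  -57  -1  7  39  167
  Δ^2: 176  56  8  32  128
  Δ^3: -120  -48  24  96
  Δ^4: 72  72  72
  Δ^5: 0  0
  Δ^6: 0
The fourth differences are constant (72) and nonzero, while all higher differences vanish, so the minimal degree is 4.

4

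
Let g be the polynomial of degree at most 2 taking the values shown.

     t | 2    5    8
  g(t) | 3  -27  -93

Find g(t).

g(t) = -2t^2 + 4t + 3

Write g(t) = at^2 + bt + c. Substituting each data point gives a linear system:
  4a + 2b + c = 3
  25a + 5b + c = -27
  64a + 8b + c = -93
Solving the system yields a = -2, b = 4, c = 3.
So g(t) = -2t^2 + 4t + 3.
Check: g(8) = -93. ✓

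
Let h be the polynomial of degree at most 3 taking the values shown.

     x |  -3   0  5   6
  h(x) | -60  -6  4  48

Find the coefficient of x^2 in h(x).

-4

Write h(x) = ax^3 + bx^2 + cx + d. Substituting each data point gives a linear system:
  -27a + 9b - 3c + d = -60
  d = -6
  125a + 25b + 5c + d = 4
  216a + 36b + 6c + d = 48
Solving the system yields a = 1, b = -4, c = -3, d = -6.
So h(x) = x³ - 4x² - 3x - 6.
The coefficient of x^2 is -4.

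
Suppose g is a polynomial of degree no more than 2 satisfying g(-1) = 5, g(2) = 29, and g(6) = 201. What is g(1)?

11

Using the Lagrange interpolation formula with nodes -1, 2, 6:
  L_0(s) = (s - 2)(s - 6) / 21
  L_1(s) = (s + 1)(s - 6) / -12
  L_2(s) = (s + 1)(s - 2) / 28
Then g(s) = 5·L_0(s) + 29·L_1(s) + 201·L_2(s).
Expanding and collecting terms gives g(s) = 5s^2 + 3s + 3.
Evaluating at s = 1: g(1) = 11.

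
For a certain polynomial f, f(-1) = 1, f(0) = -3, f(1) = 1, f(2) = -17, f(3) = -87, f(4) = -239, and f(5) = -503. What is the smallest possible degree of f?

3

Forward differences of the values at x = -1, 0, 1, 2, 3, 4, 5:
  f  : 1  -3  1  -17  -87  -239  -503
  Δ  : -4  4  -18  -70  -152  -264
  Δ^2: 8  -22  -52  -82  -112
  Δ^3: -30  -30  -30  -30
  Δ^4: 0  0  0
  Δ^5: 0  0
  Δ^6: 0
The third differences are constant (-30) and nonzero, while all higher differences vanish, so the minimal degree is 3.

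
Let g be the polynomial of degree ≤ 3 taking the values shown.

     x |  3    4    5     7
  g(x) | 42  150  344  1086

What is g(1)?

Write g(x) = ax^3 + bx^2 + cx + d. Substituting each data point gives a linear system:
  27a + 9b + 3c + d = 42
  64a + 16b + 4c + d = 150
  125a + 25b + 5c + d = 344
  343a + 49b + 7c + d = 1086
Solving the system yields a = 4, b = -5, c = -5, d = -6.
So g(x) = 4x³ - 5x² - 5x - 6.
Then g(1) = -12.

-12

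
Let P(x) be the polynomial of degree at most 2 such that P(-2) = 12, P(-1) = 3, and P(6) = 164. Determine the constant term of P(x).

2

Write P(x) = ax^2 + bx + c. Substituting each data point gives a linear system:
  4a - 2b + c = 12
  a - b + c = 3
  36a + 6b + c = 164
Solving the system yields a = 4, b = 3, c = 2.
So P(x) = 4x² + 3x + 2.
The constant term is 2.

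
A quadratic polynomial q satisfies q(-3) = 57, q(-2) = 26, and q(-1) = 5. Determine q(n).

Write q(n) = an^2 + bn + c. Substituting each data point gives a linear system:
  9a - 3b + c = 57
  4a - 2b + c = 26
  a - b + c = 5
Solving the system yields a = 5, b = -6, c = -6.
So q(n) = 5n^2 - 6n - 6.
Check: q(-1) = 5. ✓

q(n) = 5n^2 - 6n - 6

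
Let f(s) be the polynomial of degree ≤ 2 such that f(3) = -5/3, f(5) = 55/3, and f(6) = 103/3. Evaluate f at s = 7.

Write f(s) = as^2 + bs + c. Substituting each data point gives a linear system:
  9a + 3b + c = -5/3
  25a + 5b + c = 55/3
  36a + 6b + c = 103/3
Solving the system yields a = 2, b = -6, c = -5/3.
So f(s) = 2s² - 6s - 5/3.
Then f(7) = 163/3.

163/3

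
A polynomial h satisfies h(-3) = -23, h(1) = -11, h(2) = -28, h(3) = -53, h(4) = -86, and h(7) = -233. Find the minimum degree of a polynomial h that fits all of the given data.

2

Divided differences on the nodes -3, 1, 2, 3, 4, 7:
  order 0: -23  -11  -28  -53  -86  -233
  order 1: 3  -17  -25  -33  -49
  order 2: -4  -4  -4  -4
  order 3: 0  0  0
  order 4: 0  0
  order 5: 0
The order-2 divided differences are all -4 (nonzero) and every higher order vanishes, so the data lies on a polynomial of degree exactly 2.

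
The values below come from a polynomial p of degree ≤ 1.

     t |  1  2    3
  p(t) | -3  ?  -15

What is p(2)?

The 2 known points determine the degree-1 polynomial uniquely.
Write p(t) = at + b. Substituting each data point gives a linear system:
  a + b = -3
  3a + b = -15
Solving the system yields a = -6, b = 3.
So p(t) = -6t + 3.
Then p(2) = -9.

-9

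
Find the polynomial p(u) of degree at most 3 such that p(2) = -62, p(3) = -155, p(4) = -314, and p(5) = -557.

Write p(u) = au^3 + bu^2 + cu + d. Substituting each data point gives a linear system:
  8a + 4b + 2c + d = -62
  27a + 9b + 3c + d = -155
  64a + 16b + 4c + d = -314
  125a + 25b + 5c + d = -557
Solving the system yields a = -3, b = -6, c = -6, d = -2.
So p(u) = -3u^3 - 6u^2 - 6u - 2.
Check: p(3) = -155. ✓

p(u) = -3u^3 - 6u^2 - 6u - 2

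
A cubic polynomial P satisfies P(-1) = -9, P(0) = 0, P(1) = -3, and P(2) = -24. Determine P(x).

P(x) = -x^3 - 6x^2 + 4x

Write P(x) = ax^3 + bx^2 + cx + d. Substituting each data point gives a linear system:
  -a + b - c + d = -9
  d = 0
  a + b + c + d = -3
  8a + 4b + 2c + d = -24
Solving the system yields a = -1, b = -6, c = 4, d = 0.
So P(x) = -x³ - 6x² + 4x.
Check: P(1) = -3. ✓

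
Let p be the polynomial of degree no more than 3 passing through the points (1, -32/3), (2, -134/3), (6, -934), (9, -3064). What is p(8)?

-6500/3

Write p(t) = at^3 + bt^2 + ct + d. Substituting each data point gives a linear system:
  a + b + c + d = -32/3
  8a + 4b + 2c + d = -134/3
  216a + 36b + 6c + d = -934
  729a + 81b + 9c + d = -3064
Solving the system yields a = -4, b = -5/3, c = -1, d = -4.
So p(t) = -4t³ - (5/3)t² - t - 4.
Then p(8) = -6500/3.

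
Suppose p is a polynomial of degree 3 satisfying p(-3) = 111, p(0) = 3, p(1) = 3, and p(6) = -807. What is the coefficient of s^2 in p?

Write p(s) = as^3 + bs^2 + cs + d. Substituting each data point gives a linear system:
  -27a + 9b - 3c + d = 111
  d = 3
  a + b + c + d = 3
  216a + 36b + 6c + d = -807
Solving the system yields a = -4, b = 1, c = 3, d = 3.
So p(s) = -4s^3 + s^2 + 3s + 3.
The coefficient of s^2 is 1.

1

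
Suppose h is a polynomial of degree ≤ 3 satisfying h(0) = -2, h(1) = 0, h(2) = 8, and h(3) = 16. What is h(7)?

Forward differences of the values at x = 0, 1, 2, 3:
  h  : -2  0  8  16
  Δ  : 2  8  8
  Δ^2: 6  0
  Δ^3: -6
The third differences are constant, confirming degree 3.
Interpolating (Newton forward form) and evaluating at x = 7 gives h(7) = -72.

-72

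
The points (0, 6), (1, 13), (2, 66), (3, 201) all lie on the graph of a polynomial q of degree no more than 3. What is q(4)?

Using the Lagrange interpolation formula with nodes 0, 1, 2, 3:
  L_0(n) = (n - 1)(n - 2)(n - 3) / -6
  L_1(n) = n(n - 2)(n - 3) / 2
  L_2(n) = n(n - 1)(n - 3) / -2
  L_3(n) = n(n - 1)(n - 2) / 6
Then q(n) = 6·L_0(n) + 13·L_1(n) + 66·L_2(n) + 201·L_3(n).
Expanding and collecting terms gives q(n) = 6n^3 + 5n^2 - 4n + 6.
Evaluating at n = 4: q(4) = 454.

454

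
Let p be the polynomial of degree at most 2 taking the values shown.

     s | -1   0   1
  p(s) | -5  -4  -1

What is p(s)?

Write p(s) = as^2 + bs + c. Substituting each data point gives a linear system:
  a - b + c = -5
  c = -4
  a + b + c = -1
Solving the system yields a = 1, b = 2, c = -4.
So p(s) = s^2 + 2s - 4.
Check: p(-1) = -5. ✓

p(s) = s^2 + 2s - 4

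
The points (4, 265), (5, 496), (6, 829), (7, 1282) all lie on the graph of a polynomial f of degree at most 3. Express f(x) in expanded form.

Write f(x) = ax^3 + bx^2 + cx + d. Substituting each data point gives a linear system:
  64a + 16b + 4c + d = 265
  125a + 25b + 5c + d = 496
  216a + 36b + 6c + d = 829
  343a + 49b + 7c + d = 1282
Solving the system yields a = 3, b = 6, c = -6, d = 1.
So f(x) = 3x^3 + 6x^2 - 6x + 1.
Check: f(7) = 1282. ✓

f(x) = 3x^3 + 6x^2 - 6x + 1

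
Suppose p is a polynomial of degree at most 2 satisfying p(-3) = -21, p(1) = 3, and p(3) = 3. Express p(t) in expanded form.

p(t) = -t^2 + 4t

Write p(t) = at^2 + bt + c. Substituting each data point gives a linear system:
  9a - 3b + c = -21
  a + b + c = 3
  9a + 3b + c = 3
Solving the system yields a = -1, b = 4, c = 0.
So p(t) = -t² + 4t.
Check: p(1) = 3. ✓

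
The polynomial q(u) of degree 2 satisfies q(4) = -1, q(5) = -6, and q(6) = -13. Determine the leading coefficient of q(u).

-1

Write q(u) = au^2 + bu + c. Substituting each data point gives a linear system:
  16a + 4b + c = -1
  25a + 5b + c = -6
  36a + 6b + c = -13
Solving the system yields a = -1, b = 4, c = -1.
So q(u) = -u² + 4u - 1.
The leading coefficient is -1.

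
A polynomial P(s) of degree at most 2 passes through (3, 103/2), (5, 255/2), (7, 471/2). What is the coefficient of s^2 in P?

4

Write P(s) = as^2 + bs + c. Substituting each data point gives a linear system:
  9a + 3b + c = 103/2
  25a + 5b + c = 255/2
  49a + 7b + c = 471/2
Solving the system yields a = 4, b = 6, c = -5/2.
So P(s) = 4s² + 6s - 5/2.
The leading coefficient is 4.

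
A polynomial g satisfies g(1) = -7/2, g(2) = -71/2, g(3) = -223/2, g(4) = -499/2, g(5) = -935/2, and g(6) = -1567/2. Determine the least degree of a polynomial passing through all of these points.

Forward differences of the values at u = 1, 2, 3, 4, 5, 6:
  g  : -7/2  -71/2  -223/2  -499/2  -935/2  -1567/2
  Δ  : -32  -76  -138  -218  -316
  Δ^2: -44  -62  -80  -98
  Δ^3: -18  -18  -18
  Δ^4: 0  0
  Δ^5: 0
The third differences are constant (-18) and nonzero, while all higher differences vanish, so the minimal degree is 3.

3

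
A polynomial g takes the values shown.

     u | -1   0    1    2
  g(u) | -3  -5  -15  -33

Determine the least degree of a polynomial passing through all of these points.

Forward differences of the values at u = -1, 0, 1, 2:
  g  : -3  -5  -15  -33
  Δ  : -2  -10  -18
  Δ^2: -8  -8
  Δ^3: 0
The second differences are constant (-8) and nonzero, while all higher differences vanish, so the minimal degree is 2.

2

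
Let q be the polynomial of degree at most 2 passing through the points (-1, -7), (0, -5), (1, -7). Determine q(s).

q(s) = -2s^2 - 5

Write q(s) = as^2 + bs + c. Substituting each data point gives a linear system:
  a - b + c = -7
  c = -5
  a + b + c = -7
Solving the system yields a = -2, b = 0, c = -5.
So q(s) = -2s^2 - 5.
Check: q(-1) = -7. ✓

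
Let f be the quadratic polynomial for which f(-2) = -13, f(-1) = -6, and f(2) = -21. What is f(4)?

-61

Write f(u) = au^2 + bu + c. Substituting each data point gives a linear system:
  4a - 2b + c = -13
  a - b + c = -6
  4a + 2b + c = -21
Solving the system yields a = -3, b = -2, c = -5.
So f(u) = -3u² - 2u - 5.
Then f(4) = -61.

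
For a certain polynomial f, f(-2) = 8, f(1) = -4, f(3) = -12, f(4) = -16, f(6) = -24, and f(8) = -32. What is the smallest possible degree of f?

Divided differences on the nodes -2, 1, 3, 4, 6, 8:
  order 0: 8  -4  -12  -16  -24  -32
  order 1: -4  -4  -4  -4  -4
  order 2: 0  0  0  0
  order 3: 0  0  0
  order 4: 0  0
  order 5: 0
The order-1 divided differences are all -4 (nonzero) and every higher order vanishes, so the data lies on a polynomial of degree exactly 1.

1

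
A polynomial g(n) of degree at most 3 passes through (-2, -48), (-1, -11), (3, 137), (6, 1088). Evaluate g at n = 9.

Using the Lagrange interpolation formula with nodes -2, -1, 3, 6:
  L_0(n) = (n + 1)(n - 3)(n - 6) / -40
  L_1(n) = (n + 2)(n - 3)(n - 6) / 28
  L_2(n) = (n + 2)(n + 1)(n - 6) / -60
  L_3(n) = (n + 2)(n + 1)(n - 3) / 168
Then g(n) = -48·L_0(n) - 11·L_1(n) + 137·L_2(n) + 1088·L_3(n).
Expanding and collecting terms gives g(n) = 5n^3 + 2n - 4.
Evaluating at n = 9: g(9) = 3659.

3659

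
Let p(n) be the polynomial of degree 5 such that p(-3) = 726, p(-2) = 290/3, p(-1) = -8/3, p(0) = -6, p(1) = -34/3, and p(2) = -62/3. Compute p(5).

-11078/3

Using the Lagrange interpolation formula with nodes -3, -2, -1, 0, 1, 2:
  L_0(n) = (n + 2)(n + 1)n(n - 1)(n - 2) / -120
  L_1(n) = (n + 3)(n + 1)n(n - 1)(n - 2) / 24
  L_2(n) = (n + 3)(n + 2)n(n - 1)(n - 2) / -12
  L_3(n) = (n + 3)(n + 2)(n + 1)(n - 1)(n - 2) / 12
  L_4(n) = (n + 3)(n + 2)(n + 1)n(n - 2) / -24
  L_5(n) = (n + 3)(n + 2)(n + 1)n(n - 1) / 120
Then p(n) = 726·L_0(n) + 290/3·L_1(n) - 8/3·L_2(n) - 6·L_3(n) - 34/3·L_4(n) - 62/3·L_5(n).
Expanding and collecting terms gives p(n) = -2n^5 + 4n^4 + (5/3)n^3 - 5n^2 - 4n - 6.
Evaluating at n = 5: p(5) = -11078/3.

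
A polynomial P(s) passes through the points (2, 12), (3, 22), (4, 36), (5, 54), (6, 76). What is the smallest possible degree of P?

2

Forward differences of the values at s = 2, 3, 4, 5, 6:
  P  : 12  22  36  54  76
  Δ  : 10  14  18  22
  Δ^2: 4  4  4
  Δ^3: 0  0
  Δ^4: 0
The second differences are constant (4) and nonzero, while all higher differences vanish, so the minimal degree is 2.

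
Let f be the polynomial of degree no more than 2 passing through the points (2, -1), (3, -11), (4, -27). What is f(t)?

f(t) = -3t^2 + 5t + 1

Using the Lagrange interpolation formula with nodes 2, 3, 4:
  L_0(t) = (t - 3)(t - 4) / 2
  L_1(t) = (t - 2)(t - 4) / -1
  L_2(t) = (t - 2)(t - 3) / 2
Then f(t) = -1·L_0(t) - 11·L_1(t) - 27·L_2(t).
Expanding and collecting terms gives f(t) = -3t^2 + 5t + 1.
Check: f(2) = -1. ✓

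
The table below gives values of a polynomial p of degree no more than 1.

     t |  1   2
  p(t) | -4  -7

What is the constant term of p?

-1

Write p(t) = at + b. Substituting each data point gives a linear system:
  a + b = -4
  2a + b = -7
Solving the system yields a = -3, b = -1.
So p(t) = -3t - 1.
The constant term is -1.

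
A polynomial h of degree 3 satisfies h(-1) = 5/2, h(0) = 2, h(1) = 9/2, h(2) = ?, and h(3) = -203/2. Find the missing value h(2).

-20

The 4 known points determine the degree-3 polynomial uniquely.
Write h(t) = at^3 + bt^2 + ct + d. Substituting each data point gives a linear system:
  -a + b - c + d = 5/2
  d = 2
  a + b + c + d = 9/2
  27a + 9b + 3c + d = -203/2
Solving the system yields a = -5, b = 3/2, c = 6, d = 2.
So h(t) = -5t^3 + (3/2)t^2 + 6t + 2.
Then h(2) = -20.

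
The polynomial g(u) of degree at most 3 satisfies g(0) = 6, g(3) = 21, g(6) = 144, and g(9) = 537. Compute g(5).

81

Using the Lagrange interpolation formula with nodes 0, 3, 6, 9:
  L_0(u) = (u - 3)(u - 6)(u - 9) / -162
  L_1(u) = u(u - 6)(u - 9) / 54
  L_2(u) = u(u - 3)(u - 9) / -54
  L_3(u) = u(u - 3)(u - 6) / 162
Then g(u) = 6·L_0(u) + 21·L_1(u) + 144·L_2(u) + 537·L_3(u).
Expanding and collecting terms gives g(u) = u^3 - 3u^2 + 5u + 6.
Evaluating at u = 5: g(5) = 81.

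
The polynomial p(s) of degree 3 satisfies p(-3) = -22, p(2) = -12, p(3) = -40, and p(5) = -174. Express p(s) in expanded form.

Using the Lagrange interpolation formula with nodes -3, 2, 3, 5:
  L_0(s) = (s - 2)(s - 3)(s - 5) / -240
  L_1(s) = (s + 3)(s - 3)(s - 5) / 15
  L_2(s) = (s + 3)(s - 2)(s - 5) / -12
  L_3(s) = (s + 3)(s - 2)(s - 3) / 48
Then p(s) = -22·L_0(s) - 12·L_1(s) - 40·L_2(s) - 174·L_3(s).
Expanding and collecting terms gives p(s) = -s^3 - 3s^2 + 6s - 4.
Check: p(3) = -40. ✓

p(s) = -s^3 - 3s^2 + 6s - 4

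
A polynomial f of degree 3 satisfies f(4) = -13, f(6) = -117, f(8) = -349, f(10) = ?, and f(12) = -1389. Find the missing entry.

-757

The 4 known points determine the degree-3 polynomial uniquely.
Write f(u) = au^3 + bu^2 + cu + d. Substituting each data point gives a linear system:
  64a + 16b + 4c + d = -13
  216a + 36b + 6c + d = -117
  512a + 64b + 8c + d = -349
  1728a + 144b + 12c + d = -1389
Solving the system yields a = -1, b = 2, c = 4, d = 3.
So f(u) = -u^3 + 2u^2 + 4u + 3.
Then f(10) = -757.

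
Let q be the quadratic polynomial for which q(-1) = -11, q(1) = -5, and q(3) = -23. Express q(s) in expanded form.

Write q(s) = as^2 + bs + c. Substituting each data point gives a linear system:
  a - b + c = -11
  a + b + c = -5
  9a + 3b + c = -23
Solving the system yields a = -3, b = 3, c = -5.
So q(s) = -3s^2 + 3s - 5.
Check: q(1) = -5. ✓

q(s) = -3s^2 + 3s - 5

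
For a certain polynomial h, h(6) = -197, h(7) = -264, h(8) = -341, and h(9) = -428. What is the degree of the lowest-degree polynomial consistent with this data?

2

Divided differences on the nodes 6, 7, 8, 9:
  order 0: -197  -264  -341  -428
  order 1: -67  -77  -87
  order 2: -5  -5
  order 3: 0
The order-2 divided differences are all -5 (nonzero) and every higher order vanishes, so the data lies on a polynomial of degree exactly 2.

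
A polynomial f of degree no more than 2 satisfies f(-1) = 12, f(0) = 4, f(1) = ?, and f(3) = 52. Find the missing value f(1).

8

The 3 known points determine the degree-2 polynomial uniquely.
Write f(t) = at^2 + bt + c. Substituting each data point gives a linear system:
  a - b + c = 12
  c = 4
  9a + 3b + c = 52
Solving the system yields a = 6, b = -2, c = 4.
So f(t) = 6t^2 - 2t + 4.
Then f(1) = 8.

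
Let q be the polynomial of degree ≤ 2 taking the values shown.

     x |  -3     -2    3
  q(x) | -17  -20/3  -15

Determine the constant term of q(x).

Write q(x) = ax^2 + bx + c. Substituting each data point gives a linear system:
  9a - 3b + c = -17
  4a - 2b + c = -20/3
  9a + 3b + c = -15
Solving the system yields a = -2, b = 1/3, c = 2.
So q(x) = -2x² + (1/3)x + 2.
The constant term is 2.

2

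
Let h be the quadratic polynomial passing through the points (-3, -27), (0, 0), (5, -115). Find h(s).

Using the Lagrange interpolation formula with nodes -3, 0, 5:
  L_0(s) = s(s - 5) / 24
  L_1(s) = (s + 3)(s - 5) / -15
  L_2(s) = (s + 3)s / 40
Then h(s) = -27·L_0(s) + 0·L_1(s) - 115·L_2(s).
Expanding and collecting terms gives h(s) = -4s^2 - 3s.
Check: h(5) = -115. ✓

h(s) = -4s^2 - 3s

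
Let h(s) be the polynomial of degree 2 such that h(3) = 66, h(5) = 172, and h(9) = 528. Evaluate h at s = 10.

647

Write h(s) = as^2 + bs + c. Substituting each data point gives a linear system:
  9a + 3b + c = 66
  25a + 5b + c = 172
  81a + 9b + c = 528
Solving the system yields a = 6, b = 5, c = -3.
So h(s) = 6s^2 + 5s - 3.
Then h(10) = 647.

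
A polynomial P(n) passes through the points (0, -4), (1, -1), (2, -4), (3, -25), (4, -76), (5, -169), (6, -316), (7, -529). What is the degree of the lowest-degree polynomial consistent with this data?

Forward differences of the values at n = 0, 1, 2, 3, 4, 5, 6, 7:
  P  : -4  -1  -4  -25  -76  -169  -316  -529
  Δ  : 3  -3  -21  -51  -93  -147  -213
  Δ^2: -6  -18  -30  -42  -54  -66
  Δ^3: -12  -12  -12  -12  -12
  Δ^4: 0  0  0  0
  Δ^5: 0  0  0
  Δ^6: 0  0
  Δ^7: 0
The third differences are constant (-12) and nonzero, while all higher differences vanish, so the minimal degree is 3.

3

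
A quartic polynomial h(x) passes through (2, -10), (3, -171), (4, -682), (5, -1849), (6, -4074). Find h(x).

h(x) = -4x^4 + 5x^3 + 4x + 6

Using the Lagrange interpolation formula with nodes 2, 3, 4, 5, 6:
  L_0(x) = (x - 3)(x - 4)(x - 5)(x - 6) / 24
  L_1(x) = (x - 2)(x - 4)(x - 5)(x - 6) / -6
  L_2(x) = (x - 2)(x - 3)(x - 5)(x - 6) / 4
  L_3(x) = (x - 2)(x - 3)(x - 4)(x - 6) / -6
  L_4(x) = (x - 2)(x - 3)(x - 4)(x - 5) / 24
Then h(x) = -10·L_0(x) - 171·L_1(x) - 682·L_2(x) - 1849·L_3(x) - 4074·L_4(x).
Expanding and collecting terms gives h(x) = -4x^4 + 5x^3 + 4x + 6.
Check: h(2) = -10. ✓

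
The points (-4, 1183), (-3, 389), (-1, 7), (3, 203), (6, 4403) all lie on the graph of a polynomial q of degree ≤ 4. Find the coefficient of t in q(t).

-4

Write q(t) = at^4 + bt^3 + ct^2 + dt + e. Substituting each data point gives a linear system:
  256a - 64b + 16c - 4d + e = 1183
  81a - 27b + 9c - 3d + e = 389
  a - b + c - d + e = 7
  81a + 27b + 9c + 3d + e = 203
  1296a + 216b + 36c + 6d + e = 4403
Solving the system yields a = 4, b = -3, c = -3, d = -4, e = -1.
So q(t) = 4t^4 - 3t^3 - 3t^2 - 4t - 1.
The coefficient of t is -4.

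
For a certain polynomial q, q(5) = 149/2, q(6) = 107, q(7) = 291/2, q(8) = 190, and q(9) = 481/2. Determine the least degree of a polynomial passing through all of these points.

2

Divided differences on the nodes 5, 6, 7, 8, 9:
  order 0: 149/2  107  291/2  190  481/2
  order 1: 65/2  77/2  89/2  101/2
  order 2: 3  3  3
  order 3: 0  0
  order 4: 0
The order-2 divided differences are all 3 (nonzero) and every higher order vanishes, so the data lies on a polynomial of degree exactly 2.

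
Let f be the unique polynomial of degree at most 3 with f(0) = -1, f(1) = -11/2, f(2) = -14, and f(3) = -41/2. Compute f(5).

-7/2

Using the Lagrange interpolation formula with nodes 0, 1, 2, 3:
  L_0(t) = (t - 1)(t - 2)(t - 3) / -6
  L_1(t) = t(t - 2)(t - 3) / 2
  L_2(t) = t(t - 1)(t - 3) / -2
  L_3(t) = t(t - 1)(t - 2) / 6
Then f(t) = -1·L_0(t) - 11/2·L_1(t) - 14·L_2(t) - 41/2·L_3(t).
Expanding and collecting terms gives f(t) = t^3 - 5t^2 - (1/2)t - 1.
Evaluating at t = 5: f(5) = -7/2.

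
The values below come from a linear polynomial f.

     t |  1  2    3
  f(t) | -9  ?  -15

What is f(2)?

The 2 known points determine the degree-1 polynomial uniquely.
Write f(t) = at + b. Substituting each data point gives a linear system:
  a + b = -9
  3a + b = -15
Solving the system yields a = -3, b = -6.
So f(t) = -3t - 6.
Then f(2) = -12.

-12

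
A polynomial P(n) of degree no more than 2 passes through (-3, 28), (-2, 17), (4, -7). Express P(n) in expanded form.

Using the Lagrange interpolation formula with nodes -3, -2, 4:
  L_0(n) = (n + 2)(n - 4) / 7
  L_1(n) = (n + 3)(n - 4) / -6
  L_2(n) = (n + 3)(n + 2) / 42
Then P(n) = 28·L_0(n) + 17·L_1(n) - 7·L_2(n).
Expanding and collecting terms gives P(n) = n^2 - 6n + 1.
Check: P(4) = -7. ✓

P(n) = n^2 - 6n + 1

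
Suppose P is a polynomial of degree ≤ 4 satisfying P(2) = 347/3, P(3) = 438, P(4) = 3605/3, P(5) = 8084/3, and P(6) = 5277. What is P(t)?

Using the Lagrange interpolation formula with nodes 2, 3, 4, 5, 6:
  L_0(t) = (t - 3)(t - 4)(t - 5)(t - 6) / 24
  L_1(t) = (t - 2)(t - 4)(t - 5)(t - 6) / -6
  L_2(t) = (t - 2)(t - 3)(t - 5)(t - 6) / 4
  L_3(t) = (t - 2)(t - 3)(t - 4)(t - 6) / -6
  L_4(t) = (t - 2)(t - 3)(t - 4)(t - 5) / 24
Then P(t) = 347/3·L_0(t) + 438·L_1(t) + 3605/3·L_2(t) + 8084/3·L_3(t) + 5277·L_4(t).
Expanding and collecting terms gives P(t) = 3t⁴ + 6t³ + (5/3)t² + 5t + 3.
Check: P(5) = 8084/3. ✓

P(t) = 3t^4 + 6t^3 + (5/3)t^2 + 5t + 3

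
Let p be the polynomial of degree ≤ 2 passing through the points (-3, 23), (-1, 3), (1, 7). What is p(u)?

p(u) = 3u^2 + 2u + 2

Write p(u) = au^2 + bu + c. Substituting each data point gives a linear system:
  9a - 3b + c = 23
  a - b + c = 3
  a + b + c = 7
Solving the system yields a = 3, b = 2, c = 2.
So p(u) = 3u^2 + 2u + 2.
Check: p(1) = 7. ✓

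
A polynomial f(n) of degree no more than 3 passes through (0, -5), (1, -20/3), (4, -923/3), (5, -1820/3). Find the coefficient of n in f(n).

3

Write f(n) = an^3 + bn^2 + cn + d. Substituting each data point gives a linear system:
  d = -5
  a + b + c + d = -20/3
  64a + 16b + 4c + d = -923/3
  125a + 25b + 5c + d = -1820/3
Solving the system yields a = -5, b = 1/3, c = 3, d = -5.
So f(n) = -5n^3 + (1/3)n^2 + 3n - 5.
The coefficient of n is 3.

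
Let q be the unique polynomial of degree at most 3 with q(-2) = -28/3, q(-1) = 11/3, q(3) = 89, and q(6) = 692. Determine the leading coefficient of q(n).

3

Write q(n) = an^3 + bn^2 + cn + d. Substituting each data point gives a linear system:
  -8a + 4b - 2c + d = -28/3
  -a + b - c + d = 11/3
  27a + 9b + 3c + d = 89
  216a + 36b + 6c + d = 692
Solving the system yields a = 3, b = 5/3, c = -3, d = 2.
So q(n) = 3n^3 + (5/3)n^2 - 3n + 2.
The leading coefficient is 3.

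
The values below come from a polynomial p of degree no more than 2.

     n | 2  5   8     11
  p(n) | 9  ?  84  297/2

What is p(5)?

On equispaced nodes a degree-2 polynomial has vanishing third forward difference, so
  - p(2) + 3·p(5) - 3·p(8) + p(11) = 0.
Substituting the known values and solving for p(5):
  3·p(5) = 225/2
  p(5) = 75/2.

75/2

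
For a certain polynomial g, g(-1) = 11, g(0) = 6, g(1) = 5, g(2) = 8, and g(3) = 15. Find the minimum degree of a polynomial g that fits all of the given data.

2

Forward differences of the values at t = -1, 0, 1, 2, 3:
  g  : 11  6  5  8  15
  Δ  : -5  -1  3  7
  Δ^2: 4  4  4
  Δ^3: 0  0
  Δ^4: 0
The second differences are constant (4) and nonzero, while all higher differences vanish, so the minimal degree is 2.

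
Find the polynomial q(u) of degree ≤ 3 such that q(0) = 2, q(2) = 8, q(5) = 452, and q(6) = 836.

Using the Lagrange interpolation formula with nodes 0, 2, 5, 6:
  L_0(u) = (u - 2)(u - 5)(u - 6) / -60
  L_1(u) = u(u - 5)(u - 6) / 24
  L_2(u) = u(u - 2)(u - 6) / -15
  L_3(u) = u(u - 2)(u - 5) / 24
Then q(u) = 2·L_0(u) + 8·L_1(u) + 452·L_2(u) + 836·L_3(u).
Expanding and collecting terms gives q(u) = 5u³ - 6u² - 5u + 2.
Check: q(6) = 836. ✓

q(u) = 5u^3 - 6u^2 - 5u + 2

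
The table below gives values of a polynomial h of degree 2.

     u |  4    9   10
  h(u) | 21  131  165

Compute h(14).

Write h(u) = au^2 + bu + c. Substituting each data point gives a linear system:
  16a + 4b + c = 21
  81a + 9b + c = 131
  100a + 10b + c = 165
Solving the system yields a = 2, b = -4, c = 5.
So h(u) = 2u^2 - 4u + 5.
Then h(14) = 341.

341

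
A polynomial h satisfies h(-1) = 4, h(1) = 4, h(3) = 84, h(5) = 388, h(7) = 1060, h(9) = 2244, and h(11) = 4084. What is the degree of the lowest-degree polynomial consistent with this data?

Forward differences of the values at n = -1, 1, 3, 5, 7, 9, 11:
  h  : 4  4  84  388  1060  2244  4084
  Δ  : 0  80  304  672  1184  1840
  Δ^2: 80  224  368  512  656
  Δ^3: 144  144  144  144
  Δ^4: 0  0  0
  Δ^5: 0  0
  Δ^6: 0
The third differences are constant (144) and nonzero, while all higher differences vanish, so the minimal degree is 3.

3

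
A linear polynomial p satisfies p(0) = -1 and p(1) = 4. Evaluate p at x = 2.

Write p(x) = ax + b. Substituting each data point gives a linear system:
  b = -1
  a + b = 4
Solving the system yields a = 5, b = -1.
So p(x) = 5x - 1.
Then p(2) = 9.

9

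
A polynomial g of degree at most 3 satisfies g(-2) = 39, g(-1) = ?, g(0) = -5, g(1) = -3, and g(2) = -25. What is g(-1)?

-1

The 4 known points determine the degree-3 polynomial uniquely.
Write g(u) = au^3 + bu^2 + cu + d. Substituting each data point gives a linear system:
  -8a + 4b - 2c + d = 39
  d = -5
  a + b + c + d = -3
  8a + 4b + 2c + d = -25
Solving the system yields a = -5, b = 3, c = 4, d = -5.
So g(u) = -5u³ + 3u² + 4u - 5.
Then g(-1) = -1.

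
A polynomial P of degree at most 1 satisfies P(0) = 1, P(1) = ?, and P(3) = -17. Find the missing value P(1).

The 2 known points determine the degree-1 polynomial uniquely.
Write P(x) = ax + b. Substituting each data point gives a linear system:
  b = 1
  3a + b = -17
Solving the system yields a = -6, b = 1.
So P(x) = -6x + 1.
Then P(1) = -5.

-5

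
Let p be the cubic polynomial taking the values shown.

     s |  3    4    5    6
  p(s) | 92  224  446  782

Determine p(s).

p(s) = 4s^3 - 3s^2 + 5s - 4

Using the Lagrange interpolation formula with nodes 3, 4, 5, 6:
  L_0(s) = (s - 4)(s - 5)(s - 6) / -6
  L_1(s) = (s - 3)(s - 5)(s - 6) / 2
  L_2(s) = (s - 3)(s - 4)(s - 6) / -2
  L_3(s) = (s - 3)(s - 4)(s - 5) / 6
Then p(s) = 92·L_0(s) + 224·L_1(s) + 446·L_2(s) + 782·L_3(s).
Expanding and collecting terms gives p(s) = 4s^3 - 3s^2 + 5s - 4.
Check: p(6) = 782. ✓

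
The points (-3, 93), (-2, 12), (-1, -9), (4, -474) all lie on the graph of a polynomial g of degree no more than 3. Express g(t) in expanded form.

g(t) = -6t^3 - 6t^2 + 3t - 6

Using the Lagrange interpolation formula with nodes -3, -2, -1, 4:
  L_0(t) = (t + 2)(t + 1)(t - 4) / -14
  L_1(t) = (t + 3)(t + 1)(t - 4) / 6
  L_2(t) = (t + 3)(t + 2)(t - 4) / -10
  L_3(t) = (t + 3)(t + 2)(t + 1) / 210
Then g(t) = 93·L_0(t) + 12·L_1(t) - 9·L_2(t) - 474·L_3(t).
Expanding and collecting terms gives g(t) = -6t^3 - 6t^2 + 3t - 6.
Check: g(-3) = 93. ✓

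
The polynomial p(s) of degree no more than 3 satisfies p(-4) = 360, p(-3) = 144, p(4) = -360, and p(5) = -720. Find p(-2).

36

Using the Lagrange interpolation formula with nodes -4, -3, 4, 5:
  L_0(s) = (s + 3)(s - 4)(s - 5) / -72
  L_1(s) = (s + 4)(s - 4)(s - 5) / 56
  L_2(s) = (s + 4)(s + 3)(s - 5) / -56
  L_3(s) = (s + 4)(s + 3)(s - 4) / 72
Then p(s) = 360·L_0(s) + 144·L_1(s) - 360·L_2(s) - 720·L_3(s).
Expanding and collecting terms gives p(s) = -6s^3 + 6s.
Evaluating at s = -2: p(-2) = 36.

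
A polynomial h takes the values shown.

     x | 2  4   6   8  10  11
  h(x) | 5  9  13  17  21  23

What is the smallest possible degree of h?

1

Divided differences on the nodes 2, 4, 6, 8, 10, 11:
  order 0: 5  9  13  17  21  23
  order 1: 2  2  2  2  2
  order 2: 0  0  0  0
  order 3: 0  0  0
  order 4: 0  0
  order 5: 0
The order-1 divided differences are all 2 (nonzero) and every higher order vanishes, so the data lies on a polynomial of degree exactly 1.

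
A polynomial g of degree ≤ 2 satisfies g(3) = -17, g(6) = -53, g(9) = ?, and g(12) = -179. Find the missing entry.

-107

The 3 known points determine the degree-2 polynomial uniquely.
Write g(x) = ax^2 + bx + c. Substituting each data point gives a linear system:
  9a + 3b + c = -17
  36a + 6b + c = -53
  144a + 12b + c = -179
Solving the system yields a = -1, b = -3, c = 1.
So g(x) = -x^2 - 3x + 1.
Then g(9) = -107.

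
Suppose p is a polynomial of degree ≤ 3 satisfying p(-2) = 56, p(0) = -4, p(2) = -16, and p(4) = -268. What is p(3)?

-94

Write p(x) = ax^3 + bx^2 + cx + d. Substituting each data point gives a linear system:
  -8a + 4b - 2c + d = 56
  d = -4
  8a + 4b + 2c + d = -16
  64a + 16b + 4c + d = -268
Solving the system yields a = -6, b = 6, c = 6, d = -4.
So p(x) = -6x^3 + 6x^2 + 6x - 4.
Then p(3) = -94.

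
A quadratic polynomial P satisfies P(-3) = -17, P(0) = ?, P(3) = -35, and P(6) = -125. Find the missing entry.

The 3 known points determine the degree-2 polynomial uniquely.
Write P(s) = as^2 + bs + c. Substituting each data point gives a linear system:
  9a - 3b + c = -17
  9a + 3b + c = -35
  36a + 6b + c = -125
Solving the system yields a = -3, b = -3, c = 1.
So P(s) = -3s² - 3s + 1.
Then P(0) = 1.

1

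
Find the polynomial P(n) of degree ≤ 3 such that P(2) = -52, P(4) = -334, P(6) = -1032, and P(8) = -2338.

Write P(n) = an^3 + bn^2 + cn + d. Substituting each data point gives a linear system:
  8a + 4b + 2c + d = -52
  64a + 16b + 4c + d = -334
  216a + 36b + 6c + d = -1032
  512a + 64b + 8c + d = -2338
Solving the system yields a = -4, b = -4, c = -5, d = 6.
So P(n) = -4n^3 - 4n^2 - 5n + 6.
Check: P(6) = -1032. ✓

P(n) = -4n^3 - 4n^2 - 5n + 6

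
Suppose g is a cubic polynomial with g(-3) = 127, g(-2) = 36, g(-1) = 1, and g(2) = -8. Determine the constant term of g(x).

-2

Write g(x) = ax^3 + bx^2 + cx + d. Substituting each data point gives a linear system:
  -27a + 9b - 3c + d = 127
  -8a + 4b - 2c + d = 36
  -a + b - c + d = 1
  8a + 4b + 2c + d = -8
Solving the system yields a = -4, b = 4, c = 5, d = -2.
So g(x) = -4x³ + 4x² + 5x - 2.
The constant term is -2.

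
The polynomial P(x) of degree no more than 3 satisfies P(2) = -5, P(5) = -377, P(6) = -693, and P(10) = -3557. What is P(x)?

Using the Lagrange interpolation formula with nodes 2, 5, 6, 10:
  L_0(x) = (x - 5)(x - 6)(x - 10) / -96
  L_1(x) = (x - 2)(x - 6)(x - 10) / 15
  L_2(x) = (x - 2)(x - 5)(x - 10) / -16
  L_3(x) = (x - 2)(x - 5)(x - 6) / 160
Then P(x) = -5·L_0(x) - 377·L_1(x) - 693·L_2(x) - 3557·L_3(x).
Expanding and collecting terms gives P(x) = -4x³ + 4x² + 4x + 3.
Check: P(5) = -377. ✓

P(x) = -4x^3 + 4x^2 + 4x + 3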